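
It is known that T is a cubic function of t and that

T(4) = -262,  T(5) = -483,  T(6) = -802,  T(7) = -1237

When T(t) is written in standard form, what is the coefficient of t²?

Write T(t) = at³ + bt² + ct + d; the 4 given values yield a linear system in the 4 coefficients.
Solving, T(t) = -3t³ - 4t² - 2t + 2.
The coefficient of t² is -4.

-4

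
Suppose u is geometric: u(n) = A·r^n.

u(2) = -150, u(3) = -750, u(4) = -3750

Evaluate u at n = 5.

-18750

Consecutive ratio: -750/(-150) = 5, and -3750/(-750) = 5, so r = 5.
Then A·5^2 = -150 gives A = -6, and u(n) = -6·5^n.
u(5) = -6·5^5 = -18750.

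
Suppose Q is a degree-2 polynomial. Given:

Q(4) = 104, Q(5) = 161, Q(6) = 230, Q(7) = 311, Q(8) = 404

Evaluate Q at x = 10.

626

Write Q(x) = ax² + bx + c; the 5 given values yield a linear system in the 3 coefficients.
Solving, Q(x) = 6x² + 3x - 4.
Then Q(10) = 626.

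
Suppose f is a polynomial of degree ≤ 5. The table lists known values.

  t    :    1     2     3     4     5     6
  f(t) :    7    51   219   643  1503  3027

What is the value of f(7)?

Write f(t) = at^5 + bt^4 + ct³ + dt² + et + p; the 6 given values yield a linear system in the 6 coefficients.
Solving, the leading coefficient vanishes, and f(t) = 2t^4 + 2t³ + 3.
Then f(7) = 5491.

5491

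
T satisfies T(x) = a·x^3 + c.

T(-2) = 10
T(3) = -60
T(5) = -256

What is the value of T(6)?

-438

From T(-2) = 10 and T(3) = -60: -8a + c = 10 and 27a + c = -60.
Subtracting: 35a = -70, so a = -2; then c = 10 − (-2)·(-8) = -6.
So T(x) = -2x³ − 6, and T(6) = -438.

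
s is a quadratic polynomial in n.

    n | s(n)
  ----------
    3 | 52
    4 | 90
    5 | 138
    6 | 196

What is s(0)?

First differences: 38, 48, 58. Second differences: 10, 10.
Level-2 differences are constant, so s has degree 2.
Fitting a degree-2 polynomial gives s(n) = 5n² + 3n - 2.
Then s(0) = -2.

-2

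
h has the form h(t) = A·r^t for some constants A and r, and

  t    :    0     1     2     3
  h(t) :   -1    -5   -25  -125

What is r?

5

Consecutive ratio: -5/(-1) = 5, and -25/(-5) = 5, so r = 5.
Then A·5^0 = -1 gives A = -1, and h(t) = -1·5^t.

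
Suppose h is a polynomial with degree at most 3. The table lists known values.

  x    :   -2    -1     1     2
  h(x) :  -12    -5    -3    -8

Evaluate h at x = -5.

-57

Write h(x) = ax³ + bx² + cx + d; the 4 given values yield a linear system in the 4 coefficients.
Solving, the leading coefficient vanishes, and h(x) = -2x² + x - 2.
Then h(-5) = -57.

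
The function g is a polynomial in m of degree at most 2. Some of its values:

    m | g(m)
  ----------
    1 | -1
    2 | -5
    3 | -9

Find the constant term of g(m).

3

First differences: -4, -4.
Level-1 differences are constant, so g has degree 1.
Fitting a degree-1 polynomial gives g(m) = -4m + 3.
The constant term is g(0) = 3.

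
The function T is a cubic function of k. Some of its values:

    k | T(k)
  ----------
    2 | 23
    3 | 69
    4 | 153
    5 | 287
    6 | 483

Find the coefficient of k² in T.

1

First differences: 46, 84, 134, 196. Second differences: 38, 50, 62. Third differences: 12, 12.
Level-3 differences are constant, so T has degree 3.
Fitting a degree-3 polynomial gives T(k) = 2k³ + k² + 3k - 3.
The coefficient of k² is 1.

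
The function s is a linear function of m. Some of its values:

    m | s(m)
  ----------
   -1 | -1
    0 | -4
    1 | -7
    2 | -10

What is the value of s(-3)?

First differences: -3, -3, -3.
Level-1 differences are constant, so s has degree 1.
Fitting a degree-1 polynomial gives s(m) = -3m - 4.
Then s(-3) = 5.

5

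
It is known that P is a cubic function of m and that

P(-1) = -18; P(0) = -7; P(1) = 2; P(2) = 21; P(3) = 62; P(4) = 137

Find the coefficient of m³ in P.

2

Write P(m) = am³ + bm² + cm + d; the 6 given values yield a linear system in the 4 coefficients.
Solving, P(m) = 2m³ - m² + 8m - 7.
The coefficient of m³ is 2.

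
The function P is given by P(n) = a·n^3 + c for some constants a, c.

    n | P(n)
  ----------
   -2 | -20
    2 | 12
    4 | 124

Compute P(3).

From P(-2) = -20 and P(2) = 12: -8a + c = -20 and 8a + c = 12.
Subtracting: 16a = 32, so a = 2; then c = -20 − 2·(-8) = -4.
So P(n) = 2n³ − 4, and P(3) = 50.

50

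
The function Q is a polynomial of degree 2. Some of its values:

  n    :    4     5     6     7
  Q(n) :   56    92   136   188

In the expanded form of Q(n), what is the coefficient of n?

0

Write Q(n) = an² + bn + c; the 4 given values yield a linear system in the 3 coefficients.
Solving, Q(n) = 4n² - 8.
The coefficient of n is 0.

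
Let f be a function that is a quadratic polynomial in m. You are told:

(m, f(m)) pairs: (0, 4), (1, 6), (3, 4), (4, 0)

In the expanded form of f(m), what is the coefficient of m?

Write f(m) = am² + bm + c; the 4 given values yield a linear system in the 3 coefficients.
Solving, f(m) = -m² + 3m + 4.
The coefficient of m is 3.

3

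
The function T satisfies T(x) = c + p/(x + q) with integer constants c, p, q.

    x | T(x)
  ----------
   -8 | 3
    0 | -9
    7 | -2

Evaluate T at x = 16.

(T(x) − c)(x + q) = p for each data point; the three points give a linear system in c and q, then p follows.
Solving: c = 0, q = 2, p = -18, so T(x) = -18/(x + 2).
Then T(16) = 0 − 18/18 = -1.

-1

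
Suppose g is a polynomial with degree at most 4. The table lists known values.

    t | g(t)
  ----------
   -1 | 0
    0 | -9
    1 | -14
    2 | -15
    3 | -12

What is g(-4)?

First differences: -9, -5, -1, 3. Second differences: 4, 4, 4.
Level-2 differences are constant, so g has degree 2.
Fitting a degree-2 polynomial gives g(t) = 2t² - 7t - 9.
Then g(-4) = 51.

51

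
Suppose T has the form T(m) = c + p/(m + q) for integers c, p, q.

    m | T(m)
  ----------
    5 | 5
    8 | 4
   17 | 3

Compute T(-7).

(T(m) − c)(m + q) = p for each data point; the three points give a linear system in c and q, then p follows.
Solving: c = 2, q = 1, p = 18, so T(m) = 2 + 18/(m + 1).
Then T(-7) = 2 + 18/(-6) = -1.

-1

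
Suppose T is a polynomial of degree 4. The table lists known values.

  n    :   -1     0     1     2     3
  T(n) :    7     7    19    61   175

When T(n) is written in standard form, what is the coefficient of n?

5

Write T(n) = an^4 + bn³ + cn² + dn + e; the 5 given values yield a linear system in the 5 coefficients.
Solving, T(n) = n^4 + n³ + 5n² + 5n + 7.
The coefficient of n is 5.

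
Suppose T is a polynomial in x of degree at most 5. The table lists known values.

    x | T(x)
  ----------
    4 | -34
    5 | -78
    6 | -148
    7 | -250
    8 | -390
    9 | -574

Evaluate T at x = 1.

2

Write T(x) = ax^5 + bx^4 + cx³ + dx² + ex + p; the 6 given values yield a linear system in the 6 coefficients.
Solving, the top 2 coefficients vanish, and T(x) = -x³ + 2x² - x + 2.
Then T(1) = 2.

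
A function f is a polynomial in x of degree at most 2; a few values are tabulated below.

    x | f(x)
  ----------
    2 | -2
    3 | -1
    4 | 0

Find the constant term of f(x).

-4

First differences: 1, 1.
Level-1 differences are constant, so f has degree 1.
Fitting a degree-1 polynomial gives f(x) = x - 4.
The constant term is f(0) = -4.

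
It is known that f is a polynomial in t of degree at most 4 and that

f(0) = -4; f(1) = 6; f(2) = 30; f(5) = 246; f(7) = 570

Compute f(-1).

-6

Write f(t) = at^4 + bt³ + ct² + dt + e; the 5 given values yield a linear system in the 5 coefficients.
Solving, the leading coefficient vanishes, and f(t) = t³ + 4t² + 5t - 4.
Then f(-1) = -6.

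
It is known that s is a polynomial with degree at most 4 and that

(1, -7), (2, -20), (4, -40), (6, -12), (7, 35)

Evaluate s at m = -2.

-28

Write s(m) = am^4 + bm³ + cm² + dm + e; the 5 given values yield a linear system in the 5 coefficients.
Solving, the leading coefficient vanishes, and s(m) = m³ - 6m² - 2m.
Then s(-2) = -28.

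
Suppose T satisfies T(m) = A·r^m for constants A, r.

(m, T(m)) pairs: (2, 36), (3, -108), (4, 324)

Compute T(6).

2916

Consecutive ratio: -108/36 = -3, and 324/(-108) = -3, so r = -3.
Then A·(-3)^2 = 36 gives A = 4, and T(m) = 4·(-3)^m.
T(6) = 4·(-3)^6 = 2916.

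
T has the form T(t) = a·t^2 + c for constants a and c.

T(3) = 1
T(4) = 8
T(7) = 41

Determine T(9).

From T(3) = 1 and T(4) = 8: 9a + c = 1 and 16a + c = 8.
Subtracting: 7a = 7, so a = 1; then c = 1 − 1·9 = -8.
So T(t) = 1t² − 8, and T(9) = 73.

73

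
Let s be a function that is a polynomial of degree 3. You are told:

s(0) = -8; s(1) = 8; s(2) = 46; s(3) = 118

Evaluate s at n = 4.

Write s(n) = an³ + bn² + cn + d; the 4 given values yield a linear system in the 4 coefficients.
Solving, s(n) = 2n³ + 5n² + 9n - 8.
Then s(4) = 236.

236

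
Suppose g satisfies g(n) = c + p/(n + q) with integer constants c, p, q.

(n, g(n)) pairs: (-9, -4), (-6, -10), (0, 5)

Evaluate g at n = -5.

(g(n) − c)(n + q) = p for each data point; the three points give a linear system in c and q, then p follows.
Solving: c = 0, q = 4, p = 20, so g(n) = 20/(n + 4).
Then g(-5) = 0 + 20/(-1) = -20.

-20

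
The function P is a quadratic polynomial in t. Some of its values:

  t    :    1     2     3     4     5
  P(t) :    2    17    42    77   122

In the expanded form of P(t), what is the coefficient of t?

First differences: 15, 25, 35, 45. Second differences: 10, 10, 10.
Level-2 differences are constant, so P has degree 2.
Fitting a degree-2 polynomial gives P(t) = 5t² - 3.
The coefficient of t is 0.

0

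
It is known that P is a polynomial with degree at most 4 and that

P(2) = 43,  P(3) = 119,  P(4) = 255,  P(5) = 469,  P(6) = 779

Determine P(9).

First differences: 76, 136, 214, 310. Second differences: 60, 78, 96. Third differences: 18, 18.
Level-3 differences are constant, so P has degree 3.
Fitting a degree-3 polynomial gives P(n) = 3n³ + 3n² + 4n - 1.
Then P(9) = 2465.

2465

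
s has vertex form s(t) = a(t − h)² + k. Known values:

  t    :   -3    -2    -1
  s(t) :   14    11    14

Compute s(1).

First differences -3, 3; second difference 6 = 2a, so a = 3.
Expanding, the t-coefficient is −2ah = -6h; matching it to the data gives h = -2, and then k = 11.
So s(t) = 3(t + 2)² + 11.
s(1) = 3·3² + 11 = 38.

38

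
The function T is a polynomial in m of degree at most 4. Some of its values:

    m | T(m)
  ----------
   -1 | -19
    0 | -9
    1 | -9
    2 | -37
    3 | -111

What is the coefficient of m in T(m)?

First differences: 10, 0, -28, -74. Second differences: -10, -28, -46. Third differences: -18, -18.
Level-3 differences are constant, so T has degree 3.
Fitting a degree-3 polynomial gives T(m) = -3m³ - 5m² + 8m - 9.
The coefficient of m is 8.

8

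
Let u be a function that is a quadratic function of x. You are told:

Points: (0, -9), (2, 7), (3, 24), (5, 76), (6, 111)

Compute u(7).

Write u(x) = ax² + bx + c; the 5 given values yield a linear system in the 3 coefficients.
Solving, u(x) = 3x² + 2x - 9.
Then u(7) = 152.

152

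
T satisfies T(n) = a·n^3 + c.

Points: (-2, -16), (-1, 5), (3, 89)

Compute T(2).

32

From T(-2) = -16 and T(-1) = 5: -8a + c = -16 and -1a + c = 5.
Subtracting: 7a = 21, so a = 3; then c = -16 − 3·(-8) = 8.
So T(n) = 3n³ + 8, and T(2) = 32.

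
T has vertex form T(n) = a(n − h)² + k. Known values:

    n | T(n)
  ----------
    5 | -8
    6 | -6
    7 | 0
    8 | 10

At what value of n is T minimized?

5

First differences 2, 6, 10; second difference 4 = 2a, so a = 2.
Expanding, the n-coefficient is −2ah = -4h; matching it to the data gives h = 5, and then k = -8.
So T(n) = 2(n − 5)² − 8.
Hence h = 5.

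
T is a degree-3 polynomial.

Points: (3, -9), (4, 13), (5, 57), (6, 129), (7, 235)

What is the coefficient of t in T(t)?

-8

First differences: 22, 44, 72, 106. Second differences: 22, 28, 34. Third differences: 6, 6.
Level-3 differences are constant, so T has degree 3.
Fitting a degree-3 polynomial gives T(t) = t³ - t² - 8t - 3.
The coefficient of t is -8.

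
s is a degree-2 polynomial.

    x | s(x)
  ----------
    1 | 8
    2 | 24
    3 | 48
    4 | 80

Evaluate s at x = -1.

First differences: 16, 24, 32. Second differences: 8, 8.
Level-2 differences are constant, so s has degree 2.
Fitting a degree-2 polynomial gives s(x) = 4x² + 4x.
Then s(-1) = 0.

0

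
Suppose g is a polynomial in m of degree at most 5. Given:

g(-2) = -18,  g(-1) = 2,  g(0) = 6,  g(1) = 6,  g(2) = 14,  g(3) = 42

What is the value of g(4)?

First differences: 20, 4, 0, 8, 28. Second differences: -16, -4, 8, 20. Third differences: 12, 12, 12.
Level-3 differences are constant, so g has degree 3.
Fitting a degree-3 polynomial gives g(m) = 2m³ - 2m² + 6.
Then g(4) = 102.

102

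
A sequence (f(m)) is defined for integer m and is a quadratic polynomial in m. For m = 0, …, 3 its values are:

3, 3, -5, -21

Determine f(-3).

-45

First differences: 0, -8, -16. Second differences: -8, -8.
Level-2 differences are constant, so f has degree 2.
Fitting a degree-2 polynomial gives f(m) = -4m² + 4m + 3.
Then f(-3) = -45.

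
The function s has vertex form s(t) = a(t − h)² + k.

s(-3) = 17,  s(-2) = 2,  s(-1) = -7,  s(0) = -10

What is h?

0

First differences -15, -9, -3; second difference 6 = 2a, so a = 3.
Expanding, the t-coefficient is −2ah = -6h; matching it to the data gives h = 0, and then k = -10.
So s(t) = 3(t + 0)² − 10.
Hence h = 0.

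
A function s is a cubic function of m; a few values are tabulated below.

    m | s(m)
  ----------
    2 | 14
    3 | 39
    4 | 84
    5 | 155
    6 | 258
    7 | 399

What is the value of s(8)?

Write s(m) = am³ + bm² + cm + d; the 6 given values yield a linear system in the 4 coefficients.
Solving, s(m) = m³ + m² + m.
Then s(8) = 584.

584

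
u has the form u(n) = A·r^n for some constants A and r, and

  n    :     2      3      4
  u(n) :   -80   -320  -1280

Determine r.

4

Consecutive ratio: -320/(-80) = 4, and -1280/(-320) = 4, so r = 4.
Then A·4^2 = -80 gives A = -5, and u(n) = -5·4^n.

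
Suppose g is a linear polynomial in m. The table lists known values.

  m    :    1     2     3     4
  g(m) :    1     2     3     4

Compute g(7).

7

Write g(m) = am + b; the 4 given values yield a linear system in the 2 coefficients.
Solving, g(m) = m.
Then g(7) = 7.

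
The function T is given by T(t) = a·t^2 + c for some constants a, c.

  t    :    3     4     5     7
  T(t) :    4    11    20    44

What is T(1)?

-4

From T(3) = 4 and T(4) = 11: 9a + c = 4 and 16a + c = 11.
Subtracting: 7a = 7, so a = 1; then c = 4 − 1·9 = -5.
So T(t) = 1t² − 5, and T(1) = -4.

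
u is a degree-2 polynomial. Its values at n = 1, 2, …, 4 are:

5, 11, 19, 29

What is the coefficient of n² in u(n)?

First differences: 6, 8, 10. Second differences: 2, 2.
Level-2 differences are constant, so u has degree 2.
Fitting a degree-2 polynomial gives u(n) = n² + 3n + 1.
The coefficient of n² is 1.

1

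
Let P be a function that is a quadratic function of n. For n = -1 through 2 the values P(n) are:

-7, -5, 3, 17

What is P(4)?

First differences: 2, 8, 14. Second differences: 6, 6.
Level-2 differences are constant, so P has degree 2.
Fitting a degree-2 polynomial gives P(n) = 3n² + 5n - 5.
Then P(4) = 63.

63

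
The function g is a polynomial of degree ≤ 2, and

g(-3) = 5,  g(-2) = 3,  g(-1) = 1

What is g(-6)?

Write g(t) = at² + bt + c; the 3 given values yield a linear system in the 3 coefficients.
Solving, the leading coefficient vanishes, and g(t) = -2t - 1.
Then g(-6) = 11.

11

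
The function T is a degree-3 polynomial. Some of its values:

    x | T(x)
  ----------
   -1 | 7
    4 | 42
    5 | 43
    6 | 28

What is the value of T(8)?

-74

Write T(x) = ax³ + bx² + cx + d; the 4 given values yield a linear system in the 4 coefficients.
Solving, T(x) = -x³ + 7x² - x - 2.
Then T(8) = -74.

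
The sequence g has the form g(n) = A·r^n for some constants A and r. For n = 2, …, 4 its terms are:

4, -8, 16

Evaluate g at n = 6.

Consecutive ratio: -8/4 = -2, and 16/(-8) = -2, so r = -2.
Then A·(-2)^2 = 4 gives A = 1, and g(n) = 1·(-2)^n.
g(6) = 1·(-2)^6 = 64.

64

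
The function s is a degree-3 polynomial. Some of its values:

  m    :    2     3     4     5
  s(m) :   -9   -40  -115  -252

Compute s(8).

-1215

Write s(m) = am³ + bm² + cm + d; the 4 given values yield a linear system in the 4 coefficients.
Solving, s(m) = -3m³ + 5m² + m - 7.
Then s(8) = -1215.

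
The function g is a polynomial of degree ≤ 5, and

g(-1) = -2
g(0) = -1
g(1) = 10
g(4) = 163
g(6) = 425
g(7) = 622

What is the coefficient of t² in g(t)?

5

Write g(t) = at^5 + bt^4 + ct³ + dt² + et + p; the 6 given values yield a linear system in the 6 coefficients.
Solving, the top 2 coefficients vanish, and g(t) = t³ + 5t² + 5t - 1.
The coefficient of t² is 5.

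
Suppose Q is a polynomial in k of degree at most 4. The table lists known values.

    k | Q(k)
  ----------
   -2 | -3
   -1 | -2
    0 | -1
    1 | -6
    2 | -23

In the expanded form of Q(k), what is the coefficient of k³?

Write Q(k) = ak^4 + bk³ + ck² + dk + e; the 5 given values yield a linear system in the 5 coefficients.
Solving, the leading coefficient vanishes, and Q(k) = -k³ - 3k² - k - 1.
The coefficient of k³ is -1.

-1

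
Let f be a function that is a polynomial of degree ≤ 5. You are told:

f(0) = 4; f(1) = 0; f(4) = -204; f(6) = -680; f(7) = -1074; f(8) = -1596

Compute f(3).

Write f(m) = am^5 + bm^4 + cm³ + dm² + em + p; the 6 given values yield a linear system in the 6 coefficients.
Solving, the top 2 coefficients vanish, and f(m) = -3m³ - m² + 4.
Then f(3) = -86.

-86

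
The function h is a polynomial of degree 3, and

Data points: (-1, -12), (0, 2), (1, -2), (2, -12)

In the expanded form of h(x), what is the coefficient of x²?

Write h(x) = ax³ + bx² + cx + d; the 4 given values yield a linear system in the 4 coefficients.
Solving, h(x) = 2x³ - 9x² + 3x + 2.
The coefficient of x² is -9.

-9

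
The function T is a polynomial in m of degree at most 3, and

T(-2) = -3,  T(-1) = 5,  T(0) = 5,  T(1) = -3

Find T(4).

Write T(m) = am³ + bm² + cm + d; the 4 given values yield a linear system in the 4 coefficients.
Solving, the leading coefficient vanishes, and T(m) = -4m² - 4m + 5.
Then T(4) = -75.

-75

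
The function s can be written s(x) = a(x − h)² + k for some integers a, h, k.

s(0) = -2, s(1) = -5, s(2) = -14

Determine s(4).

-50

First differences -3, -9; second difference -6 = 2a, so a = -3.
Expanding, the x-coefficient is −2ah = 6h; matching it to the data gives h = 0, and then k = -2.
So s(x) = -3(x + 0)² − 2.
s(4) = -3·4² − 2 = -50.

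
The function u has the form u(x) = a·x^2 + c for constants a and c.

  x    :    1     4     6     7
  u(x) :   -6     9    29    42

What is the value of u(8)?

57

From u(1) = -6 and u(4) = 9: 1a + c = -6 and 16a + c = 9.
Subtracting: 15a = 15, so a = 1; then c = -6 − 1·1 = -7.
So u(x) = 1x² − 7, and u(8) = 57.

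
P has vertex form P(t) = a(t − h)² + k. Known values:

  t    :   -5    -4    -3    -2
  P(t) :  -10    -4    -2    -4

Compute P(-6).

-20

First differences 6, 2, -2; second difference -4 = 2a, so a = -2.
Expanding, the t-coefficient is −2ah = 4h; matching it to the data gives h = -3, and then k = -2.
So P(t) = -2(t + 3)² − 2.
P(-6) = -2·(-3)² − 2 = -20.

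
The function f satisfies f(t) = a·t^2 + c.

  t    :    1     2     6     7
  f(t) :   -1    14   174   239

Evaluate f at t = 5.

119

From f(1) = -1 and f(2) = 14: 1a + c = -1 and 4a + c = 14.
Subtracting: 3a = 15, so a = 5; then c = -1 − 5·1 = -6.
So f(t) = 5t² − 6, and f(5) = 119.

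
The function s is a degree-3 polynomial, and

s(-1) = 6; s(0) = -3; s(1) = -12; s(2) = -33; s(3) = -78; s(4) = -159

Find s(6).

-477

First differences: -9, -9, -21, -45, -81. Second differences: 0, -12, -24, -36. Third differences: -12, -12, -12.
Level-3 differences are constant, so s has degree 3.
Fitting a degree-3 polynomial gives s(k) = -2k³ - 7k - 3.
Then s(6) = -477.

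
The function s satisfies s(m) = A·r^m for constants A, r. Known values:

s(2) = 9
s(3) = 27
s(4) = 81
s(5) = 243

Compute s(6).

729

Consecutive ratio: 27/9 = 3, and 81/27 = 3, so r = 3.
Then A·3^2 = 9 gives A = 1, and s(m) = 1·3^m.
s(6) = 1·3^6 = 729.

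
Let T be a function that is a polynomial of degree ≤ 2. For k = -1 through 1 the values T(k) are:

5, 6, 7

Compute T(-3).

First differences: 1, 1.
Level-1 differences are constant, so T has degree 1.
Fitting a degree-1 polynomial gives T(k) = k + 6.
Then T(-3) = 3.

3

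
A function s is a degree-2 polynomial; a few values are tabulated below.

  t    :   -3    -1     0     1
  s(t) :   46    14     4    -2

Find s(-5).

94

Write s(t) = at² + bt + c; the 4 given values yield a linear system in the 3 coefficients.
Solving, s(t) = 2t² - 8t + 4.
Then s(-5) = 94.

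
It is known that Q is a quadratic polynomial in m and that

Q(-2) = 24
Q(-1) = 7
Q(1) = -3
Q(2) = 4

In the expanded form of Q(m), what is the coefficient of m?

-5

Write Q(m) = am² + bm + c; the 4 given values yield a linear system in the 3 coefficients.
Solving, Q(m) = 4m² - 5m - 2.
The coefficient of m is -5.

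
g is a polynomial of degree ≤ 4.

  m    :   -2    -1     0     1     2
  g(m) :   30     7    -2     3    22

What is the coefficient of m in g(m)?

-2

Write g(m) = am^4 + bm³ + cm² + dm + e; the 5 given values yield a linear system in the 5 coefficients.
Solving, the top 2 coefficients vanish, and g(m) = 7m² - 2m - 2.
The coefficient of m is -2.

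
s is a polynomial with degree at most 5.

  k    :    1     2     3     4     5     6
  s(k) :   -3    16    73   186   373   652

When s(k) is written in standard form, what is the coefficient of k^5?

First differences: 19, 57, 113, 187, 279. Second differences: 38, 56, 74, 92. Third differences: 18, 18, 18.
Level-3 differences are constant, so s has degree 3.
Fitting a degree-3 polynomial gives s(k) = 3k³ + k² - 5k - 2.
The coefficient of k^5 is 0.

0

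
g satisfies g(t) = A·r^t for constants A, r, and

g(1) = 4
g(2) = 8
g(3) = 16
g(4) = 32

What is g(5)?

64

Consecutive ratio: 8/4 = 2, and 16/8 = 2, so r = 2.
Then A·2^1 = 4 gives A = 2, and g(t) = 2·2^t.
g(5) = 2·2^5 = 64.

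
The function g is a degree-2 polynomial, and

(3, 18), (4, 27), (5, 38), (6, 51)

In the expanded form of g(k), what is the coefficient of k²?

1

Write g(k) = ak² + bk + c; the 4 given values yield a linear system in the 3 coefficients.
Solving, g(k) = k² + 2k + 3.
The coefficient of k² is 1.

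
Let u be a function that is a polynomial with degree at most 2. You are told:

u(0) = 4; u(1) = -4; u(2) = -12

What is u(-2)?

20

First differences: -8, -8.
Level-1 differences are constant, so u has degree 1.
Fitting a degree-1 polynomial gives u(x) = -8x + 4.
Then u(-2) = 20.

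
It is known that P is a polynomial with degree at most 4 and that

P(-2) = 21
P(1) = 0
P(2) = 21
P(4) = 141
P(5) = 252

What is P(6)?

405

Write P(m) = am^4 + bm³ + cm² + dm + e; the 5 given values yield a linear system in the 5 coefficients.
Solving, the leading coefficient vanishes, and P(m) = m³ + 6m² - 4m - 3.
Then P(6) = 405.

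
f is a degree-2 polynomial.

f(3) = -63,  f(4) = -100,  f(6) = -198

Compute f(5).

-145

Write f(t) = at² + bt + c; the 3 given values yield a linear system in the 3 coefficients.
Solving, f(t) = -4t² - 9t.
Then f(5) = -145.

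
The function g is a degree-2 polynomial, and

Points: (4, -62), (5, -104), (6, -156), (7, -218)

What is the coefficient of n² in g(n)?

-5

First differences: -42, -52, -62. Second differences: -10, -10.
Level-2 differences are constant, so g has degree 2.
Fitting a degree-2 polynomial gives g(n) = -5n² + 3n + 6.
The coefficient of n² is -5.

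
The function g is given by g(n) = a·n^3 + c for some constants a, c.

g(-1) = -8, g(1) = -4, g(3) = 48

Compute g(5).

244

From g(-1) = -8 and g(1) = -4: -1a + c = -8 and 1a + c = -4.
Subtracting: 2a = 4, so a = 2; then c = -8 − 2·(-1) = -6.
So g(n) = 2n³ − 6, and g(5) = 244.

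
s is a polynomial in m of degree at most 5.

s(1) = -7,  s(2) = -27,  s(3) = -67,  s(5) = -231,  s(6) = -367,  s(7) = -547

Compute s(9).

Write s(m) = am^5 + bm^4 + cm³ + dm² + em + p; the 6 given values yield a linear system in the 6 coefficients.
Solving, the top 2 coefficients vanish, and s(m) = -m³ - 4m² - m - 1.
Then s(9) = -1063.

-1063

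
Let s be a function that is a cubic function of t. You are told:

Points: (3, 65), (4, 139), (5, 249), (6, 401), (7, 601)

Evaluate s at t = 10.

1549

Write s(t) = at³ + bt² + ct + d; the 5 given values yield a linear system in the 4 coefficients.
Solving, s(t) = t³ + 6t² - 5t - 1.
Then s(10) = 1549.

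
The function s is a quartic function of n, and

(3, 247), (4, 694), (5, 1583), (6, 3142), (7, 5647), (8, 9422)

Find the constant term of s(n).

-2

Write s(n) = an^4 + bn³ + cn² + dn + e; the 6 given values yield a linear system in the 5 coefficients.
Solving, s(n) = 2n^4 + 2n³ + 3n² + 2n - 2.
The constant term is s(0) = -2.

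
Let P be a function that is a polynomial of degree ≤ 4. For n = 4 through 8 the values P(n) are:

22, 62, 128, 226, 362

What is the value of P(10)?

772

First differences: 40, 66, 98, 136. Second differences: 26, 32, 38. Third differences: 6, 6.
Level-3 differences are constant, so P has degree 3.
Fitting a degree-3 polynomial gives P(n) = n³ - 2n² - 3n + 2.
Then P(10) = 772.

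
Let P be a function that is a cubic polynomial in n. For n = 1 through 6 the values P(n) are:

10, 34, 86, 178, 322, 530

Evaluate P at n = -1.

Write P(n) = an³ + bn² + cn + d; the 6 given values yield a linear system in the 4 coefficients.
Solving, P(n) = 2n³ + 2n² + 4n + 2.
Then P(-1) = -2.

-2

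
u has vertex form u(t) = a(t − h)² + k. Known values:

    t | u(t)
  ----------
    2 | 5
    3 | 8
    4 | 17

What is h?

2

First differences 3, 9; second difference 6 = 2a, so a = 3.
Expanding, the t-coefficient is −2ah = -6h; matching it to the data gives h = 2, and then k = 5.
So u(t) = 3(t − 2)² + 5.
Hence h = 2.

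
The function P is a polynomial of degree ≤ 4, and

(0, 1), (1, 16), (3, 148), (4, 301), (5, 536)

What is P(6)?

Write P(t) = at^4 + bt³ + ct² + dt + e; the 5 given values yield a linear system in the 5 coefficients.
Solving, the leading coefficient vanishes, and P(t) = 3t³ + 5t² + 7t + 1.
Then P(6) = 871.

871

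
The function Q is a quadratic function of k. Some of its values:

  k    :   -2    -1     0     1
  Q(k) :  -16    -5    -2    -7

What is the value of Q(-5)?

First differences: 11, 3, -5. Second differences: -8, -8.
Level-2 differences are constant, so Q has degree 2.
Fitting a degree-2 polynomial gives Q(k) = -4k² - k - 2.
Then Q(-5) = -97.

-97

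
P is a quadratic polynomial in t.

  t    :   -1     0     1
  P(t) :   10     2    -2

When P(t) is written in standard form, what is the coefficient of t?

-6

Write P(t) = at² + bt + c; the 3 given values yield a linear system in the 3 coefficients.
Solving, P(t) = 2t² - 6t + 2.
The coefficient of t is -6.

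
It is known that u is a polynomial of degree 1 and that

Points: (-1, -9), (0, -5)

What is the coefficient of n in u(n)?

4

Write u(n) = an + b; the 2 given values yield a linear system in the 2 coefficients.
Solving, u(n) = 4n - 5.
The coefficient of n is 4.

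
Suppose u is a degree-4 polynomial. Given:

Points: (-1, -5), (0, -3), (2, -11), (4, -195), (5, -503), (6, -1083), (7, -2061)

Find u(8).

Write u(k) = ak^4 + bk³ + ck² + dk + e; the 7 given values yield a linear system in the 5 coefficients.
Solving, u(k) = -k^4 + k³ - 3.
Then u(8) = -3587.

-3587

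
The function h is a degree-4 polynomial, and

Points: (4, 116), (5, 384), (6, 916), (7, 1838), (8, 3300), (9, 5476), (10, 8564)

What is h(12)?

18388

First differences: 268, 532, 922, 1462, 2176, 3088. Second differences: 264, 390, 540, 714, 912. Third differences: 126, 150, 174, 198. Fourth differences: 24, 24, 24.
Level-4 differences are constant, so h has degree 4.
Fitting a degree-4 polynomial gives h(m) = m^4 - m³ - 4m² - 4m + 4.
Then h(12) = 18388.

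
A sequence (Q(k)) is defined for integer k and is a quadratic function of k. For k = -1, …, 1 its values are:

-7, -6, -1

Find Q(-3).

Write Q(k) = ak² + bk + c; the 3 given values yield a linear system in the 3 coefficients.
Solving, Q(k) = 2k² + 3k - 6.
Then Q(-3) = 3.

3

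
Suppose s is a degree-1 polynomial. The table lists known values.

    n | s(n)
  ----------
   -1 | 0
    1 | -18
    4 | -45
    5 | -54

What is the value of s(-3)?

Write s(n) = an + b; the 4 given values yield a linear system in the 2 coefficients.
Solving, s(n) = -9n - 9.
Then s(-3) = 18.

18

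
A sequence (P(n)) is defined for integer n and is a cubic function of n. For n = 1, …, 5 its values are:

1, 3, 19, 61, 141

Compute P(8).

First differences: 2, 16, 42, 80. Second differences: 14, 26, 38. Third differences: 12, 12.
Level-3 differences are constant, so P has degree 3.
Fitting a degree-3 polynomial gives P(n) = 2n³ - 5n² + 3n + 1.
Then P(8) = 729.

729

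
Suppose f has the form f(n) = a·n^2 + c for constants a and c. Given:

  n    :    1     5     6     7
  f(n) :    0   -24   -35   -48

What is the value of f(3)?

-8

From f(1) = 0 and f(5) = -24: 1a + c = 0 and 25a + c = -24.
Subtracting: 24a = -24, so a = -1; then c = 0 − (-1)·1 = 1.
So f(n) = -1n² + 1, and f(3) = -8.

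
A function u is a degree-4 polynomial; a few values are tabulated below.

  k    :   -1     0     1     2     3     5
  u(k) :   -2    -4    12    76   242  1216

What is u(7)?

3846

Write u(k) = ak^4 + bk³ + ck² + dk + e; the 6 given values yield a linear system in the 5 coefficients.
Solving, u(k) = k^4 + 3k³ + 8k² + 4k - 4.
Then u(7) = 3846.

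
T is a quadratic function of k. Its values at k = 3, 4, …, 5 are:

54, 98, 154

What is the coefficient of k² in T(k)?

Write T(k) = ak² + bk + c; the 3 given values yield a linear system in the 3 coefficients.
Solving, T(k) = 6k² + 2k - 6.
The coefficient of k² is 6.

6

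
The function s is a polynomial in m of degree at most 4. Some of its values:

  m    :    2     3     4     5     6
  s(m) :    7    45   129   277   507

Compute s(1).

-3

First differences: 38, 84, 148, 230. Second differences: 46, 64, 82. Third differences: 18, 18.
Level-3 differences are constant, so s has degree 3.
Fitting a degree-3 polynomial gives s(m) = 3m³ - 4m² + m - 3.
Then s(1) = -3.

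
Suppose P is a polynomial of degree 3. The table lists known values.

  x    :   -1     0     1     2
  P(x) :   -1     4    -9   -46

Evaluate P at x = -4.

Write P(x) = ax³ + bx² + cx + d; the 4 given values yield a linear system in the 4 coefficients.
Solving, P(x) = -x³ - 9x² - 3x + 4.
Then P(-4) = -64.

-64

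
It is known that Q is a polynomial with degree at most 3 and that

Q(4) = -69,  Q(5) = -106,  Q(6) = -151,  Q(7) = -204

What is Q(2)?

-19

First differences: -37, -45, -53. Second differences: -8, -8.
Level-2 differences are constant, so Q has degree 2.
Fitting a degree-2 polynomial gives Q(t) = -4t² - t - 1.
Then Q(2) = -19.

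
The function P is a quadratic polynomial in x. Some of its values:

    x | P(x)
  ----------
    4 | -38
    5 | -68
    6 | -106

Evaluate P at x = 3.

Write P(x) = ax² + bx + c; the 3 given values yield a linear system in the 3 coefficients.
Solving, P(x) = -4x² + 6x + 2.
Then P(3) = -16.

-16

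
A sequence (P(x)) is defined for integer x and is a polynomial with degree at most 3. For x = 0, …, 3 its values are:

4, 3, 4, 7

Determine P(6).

28

First differences: -1, 1, 3. Second differences: 2, 2.
Level-2 differences are constant, so P has degree 2.
Fitting a degree-2 polynomial gives P(x) = x² - 2x + 4.
Then P(6) = 28.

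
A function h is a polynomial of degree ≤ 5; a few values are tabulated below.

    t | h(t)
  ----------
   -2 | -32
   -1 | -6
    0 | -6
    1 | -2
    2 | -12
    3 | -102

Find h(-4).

-522

First differences: 26, 0, 4, -10, -90. Second differences: -26, 4, -14, -80. Third differences: 30, -18, -66. Fourth differences: -48, -48.
Level-4 differences are constant, so h has degree 4.
Fitting a degree-4 polynomial gives h(t) = -2t^4 + t³ + 4t² + t - 6.
Then h(-4) = -522.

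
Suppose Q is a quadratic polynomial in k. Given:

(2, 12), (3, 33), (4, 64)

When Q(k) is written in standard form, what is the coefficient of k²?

Write Q(k) = ak² + bk + c; the 3 given values yield a linear system in the 3 coefficients.
Solving, Q(k) = 5k² - 4k.
The coefficient of k² is 5.

5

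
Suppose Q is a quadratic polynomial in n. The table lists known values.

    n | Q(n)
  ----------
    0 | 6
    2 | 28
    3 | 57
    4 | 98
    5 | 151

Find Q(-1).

13

Write Q(n) = an² + bn + c; the 5 given values yield a linear system in the 3 coefficients.
Solving, Q(n) = 6n² - n + 6.
Then Q(-1) = 13.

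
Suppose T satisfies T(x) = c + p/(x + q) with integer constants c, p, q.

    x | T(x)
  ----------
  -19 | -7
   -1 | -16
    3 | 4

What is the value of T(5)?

(T(x) − c)(x + q) = p for each data point; the three points give a linear system in c and q, then p follows.
Solving: c = -6, q = -1, p = 20, so T(x) = -6 + 20/(x − 1).
Then T(5) = -6 + 20/4 = -1.

-1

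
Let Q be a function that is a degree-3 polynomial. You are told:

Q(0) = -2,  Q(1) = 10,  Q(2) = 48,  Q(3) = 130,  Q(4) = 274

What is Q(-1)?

Write Q(n) = an³ + bn² + cn + d; the 5 given values yield a linear system in the 4 coefficients.
Solving, Q(n) = 3n³ + 4n² + 5n - 2.
Then Q(-1) = -6.

-6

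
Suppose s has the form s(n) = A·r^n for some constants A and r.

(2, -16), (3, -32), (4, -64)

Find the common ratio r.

Consecutive ratio: -32/(-16) = 2, and -64/(-32) = 2, so r = 2.
Then A·2^2 = -16 gives A = -4, and s(n) = -4·2^n.

2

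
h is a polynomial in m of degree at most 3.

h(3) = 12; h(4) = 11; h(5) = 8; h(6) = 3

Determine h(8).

-13

First differences: -1, -3, -5. Second differences: -2, -2.
Level-2 differences are constant, so h has degree 2.
Fitting a degree-2 polynomial gives h(m) = -m² + 6m + 3.
Then h(8) = -13.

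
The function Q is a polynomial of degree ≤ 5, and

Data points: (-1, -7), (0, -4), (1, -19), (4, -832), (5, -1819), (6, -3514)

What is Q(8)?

Write Q(t) = at^5 + bt^4 + ct³ + dt² + et + p; the 6 given values yield a linear system in the 6 coefficients.
Solving, the leading coefficient vanishes, and Q(t) = -2t^4 - 3t³ - 7t² - 3t - 4.
Then Q(8) = -10204.

-10204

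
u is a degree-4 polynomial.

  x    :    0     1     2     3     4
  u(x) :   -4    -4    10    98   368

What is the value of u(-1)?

-2

Write u(x) = ax^4 + bx³ + cx² + dx + e; the 5 given values yield a linear system in the 5 coefficients.
Solving, u(x) = 2x^4 - 2x³ - x² + x - 4.
Then u(-1) = -2.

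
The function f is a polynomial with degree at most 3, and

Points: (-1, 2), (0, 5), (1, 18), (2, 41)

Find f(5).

170

First differences: 3, 13, 23. Second differences: 10, 10.
Level-2 differences are constant, so f has degree 2.
Fitting a degree-2 polynomial gives f(n) = 5n² + 8n + 5.
Then f(5) = 170.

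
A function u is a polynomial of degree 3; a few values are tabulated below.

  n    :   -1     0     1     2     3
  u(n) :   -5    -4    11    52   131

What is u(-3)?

First differences: 1, 15, 41, 79. Second differences: 14, 26, 38. Third differences: 12, 12.
Level-3 differences are constant, so u has degree 3.
Fitting a degree-3 polynomial gives u(n) = 2n³ + 7n² + 6n - 4.
Then u(-3) = -13.

-13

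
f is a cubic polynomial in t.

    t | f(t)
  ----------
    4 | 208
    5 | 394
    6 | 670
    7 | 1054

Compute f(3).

Write f(t) = at³ + bt² + ct + d; the 4 given values yield a linear system in the 4 coefficients.
Solving, f(t) = 3t³ + 3t + 4.
Then f(3) = 94.

94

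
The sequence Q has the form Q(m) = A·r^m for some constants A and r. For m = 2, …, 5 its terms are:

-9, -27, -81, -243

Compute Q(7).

Consecutive ratio: -27/(-9) = 3, and -81/(-27) = 3, so r = 3.
Then A·3^2 = -9 gives A = -1, and Q(m) = -1·3^m.
Q(7) = -1·3^7 = -2187.

-2187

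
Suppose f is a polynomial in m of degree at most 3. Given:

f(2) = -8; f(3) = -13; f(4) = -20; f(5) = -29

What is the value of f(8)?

First differences: -5, -7, -9. Second differences: -2, -2.
Level-2 differences are constant, so f has degree 2.
Fitting a degree-2 polynomial gives f(m) = -m² - 4.
Then f(8) = -68.

-68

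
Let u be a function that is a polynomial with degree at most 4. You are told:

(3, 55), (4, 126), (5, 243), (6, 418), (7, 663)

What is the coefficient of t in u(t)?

First differences: 71, 117, 175, 245. Second differences: 46, 58, 70. Third differences: 12, 12.
Level-3 differences are constant, so u has degree 3.
Fitting a degree-3 polynomial gives u(t) = 2t³ - t² + 4t - 2.
The coefficient of t is 4.

4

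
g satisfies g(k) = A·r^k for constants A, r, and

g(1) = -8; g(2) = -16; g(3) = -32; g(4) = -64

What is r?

2

Consecutive ratio: -16/(-8) = 2, and -32/(-16) = 2, so r = 2.
Then A·2^1 = -8 gives A = -4, and g(k) = -4·2^k.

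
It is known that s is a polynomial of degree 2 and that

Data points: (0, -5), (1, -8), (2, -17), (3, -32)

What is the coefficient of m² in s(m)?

Write s(m) = am² + bm + c; the 4 given values yield a linear system in the 3 coefficients.
Solving, s(m) = -3m² - 5.
The coefficient of m² is -3.

-3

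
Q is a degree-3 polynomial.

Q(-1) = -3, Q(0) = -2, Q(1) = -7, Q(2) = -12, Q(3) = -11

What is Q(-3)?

-47

First differences: 1, -5, -5, 1. Second differences: -6, 0, 6. Third differences: 6, 6.
Level-3 differences are constant, so Q has degree 3.
Fitting a degree-3 polynomial gives Q(t) = t³ - 3t² - 3t - 2.
Then Q(-3) = -47.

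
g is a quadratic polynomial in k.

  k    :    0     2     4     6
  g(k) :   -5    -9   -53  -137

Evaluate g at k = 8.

Write g(k) = ak² + bk + c; the 4 given values yield a linear system in the 3 coefficients.
Solving, g(k) = -5k² + 8k - 5.
Then g(8) = -261.

-261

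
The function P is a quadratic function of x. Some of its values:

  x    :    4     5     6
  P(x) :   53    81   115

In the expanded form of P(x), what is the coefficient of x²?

3

Write P(x) = ax² + bx + c; the 3 given values yield a linear system in the 3 coefficients.
Solving, P(x) = 3x² + x + 1.
The coefficient of x² is 3.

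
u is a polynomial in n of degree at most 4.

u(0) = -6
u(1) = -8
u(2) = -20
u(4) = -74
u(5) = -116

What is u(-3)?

Write u(n) = an^4 + bn³ + cn² + dn + e; the 5 given values yield a linear system in the 5 coefficients.
Solving, the top 2 coefficients vanish, and u(n) = -5n² + 3n - 6.
Then u(-3) = -60.

-60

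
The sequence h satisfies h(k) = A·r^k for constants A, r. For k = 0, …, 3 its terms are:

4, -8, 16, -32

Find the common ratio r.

Consecutive ratio: -8/4 = -2, and 16/(-8) = -2, so r = -2.
Then A·(-2)^0 = 4 gives A = 4, and h(k) = 4·(-2)^k.

-2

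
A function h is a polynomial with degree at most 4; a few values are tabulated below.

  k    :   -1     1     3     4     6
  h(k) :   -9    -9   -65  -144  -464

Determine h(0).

Write h(k) = ak^4 + bk³ + ck² + dk + e; the 5 given values yield a linear system in the 5 coefficients.
Solving, the leading coefficient vanishes, and h(k) = -2k³ - k² + 2k - 8.
Then h(0) = -8.

-8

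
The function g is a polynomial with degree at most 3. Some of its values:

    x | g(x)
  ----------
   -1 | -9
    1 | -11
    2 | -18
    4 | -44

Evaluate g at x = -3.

-23

Write g(x) = ax³ + bx² + cx + d; the 4 given values yield a linear system in the 4 coefficients.
Solving, the leading coefficient vanishes, and g(x) = -2x² - x - 8.
Then g(-3) = -23.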